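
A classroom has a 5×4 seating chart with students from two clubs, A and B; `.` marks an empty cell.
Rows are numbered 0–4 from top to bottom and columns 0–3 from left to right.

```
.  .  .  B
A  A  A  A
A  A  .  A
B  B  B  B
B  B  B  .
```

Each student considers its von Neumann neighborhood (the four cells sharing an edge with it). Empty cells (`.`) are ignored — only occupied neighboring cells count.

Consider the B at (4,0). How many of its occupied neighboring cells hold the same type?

Occupied neighbors of (4,0): (3,0)=B, (4,1)=B.
Same type (B): 2 of 2.

2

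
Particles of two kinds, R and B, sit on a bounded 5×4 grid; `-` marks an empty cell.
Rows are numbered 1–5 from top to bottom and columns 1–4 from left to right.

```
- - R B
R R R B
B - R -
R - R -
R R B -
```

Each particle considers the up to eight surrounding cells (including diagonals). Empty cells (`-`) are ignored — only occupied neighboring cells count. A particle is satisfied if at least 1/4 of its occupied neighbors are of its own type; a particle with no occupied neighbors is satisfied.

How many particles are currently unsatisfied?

Row 1: (1,3)R 2/4 ok · (1,4)B 1/3 ok
Row 2: (2,1)R 1/2 ok · (2,2)R 4/5 ok · (2,3)R 3/5 ok · (2,4)B 1/4 ok
Row 3: (3,1)B 0/3 unhappy · (3,3)R 3/4 ok
Row 4: (4,1)R 2/3 ok · (4,3)R 2/3 ok
Row 5: (5,1)R 2/2 ok · (5,2)R 3/4 ok · (5,3)B 0/2 unhappy
Unsatisfied: (3,1), (5,3) — 2 in total.

2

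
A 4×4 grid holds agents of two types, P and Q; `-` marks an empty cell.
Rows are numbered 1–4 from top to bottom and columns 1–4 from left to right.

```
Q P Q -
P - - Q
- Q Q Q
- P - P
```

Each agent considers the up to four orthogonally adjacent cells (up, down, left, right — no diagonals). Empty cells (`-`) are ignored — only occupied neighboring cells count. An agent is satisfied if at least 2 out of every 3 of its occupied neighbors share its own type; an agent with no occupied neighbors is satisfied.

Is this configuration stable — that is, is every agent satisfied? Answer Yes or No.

Row 1: (1,1)Q 0/2 ✗ · (1,2)P 0/2 ✗ · (1,3)Q 0/1 ✗
Row 2: (2,1)P 0/1 ✗ · (2,4)Q 1/1 ✓
Row 3: (3,2)Q 1/2 ✗ · (3,3)Q 2/2 ✓ · (3,4)Q 2/3 ✓
Row 4: (4,2)P 0/1 ✗ · (4,4)P 0/1 ✗
For instance (1,1) has only 0/2 same-type neighbors, below 2/3.

No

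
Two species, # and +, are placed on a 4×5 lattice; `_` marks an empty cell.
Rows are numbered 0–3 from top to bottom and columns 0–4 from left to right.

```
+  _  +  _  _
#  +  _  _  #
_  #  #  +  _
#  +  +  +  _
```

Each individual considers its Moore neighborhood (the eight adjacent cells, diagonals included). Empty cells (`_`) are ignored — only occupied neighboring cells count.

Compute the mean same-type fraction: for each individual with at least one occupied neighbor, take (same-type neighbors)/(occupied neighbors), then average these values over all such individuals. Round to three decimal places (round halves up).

Row 0: (0,0)+ 1/2 · (0,2)+ 1/1
Row 1: (1,0)# 1/3 · (1,1)+ 2/5 · (1,4)# 0/1
Row 2: (2,1)# 3/6 · (2,2)# 1/6 · (2,3)+ 2/4
Row 3: (3,0)# 1/2 · (3,1)+ 1/4 · (3,2)+ 3/5 · (3,3)+ 2/3
Sum over 12 individuals: 1/2 + 1/1 + 1/3 + 2/5 + 0/1 + 3/6 + 1/6 + 2/4 + 1/2 + 1/4 + 3/5 + 2/3 = 65/12; mean = 65/12 ÷ 12 = 65/144 = 0.451388… → 0.451.

0.451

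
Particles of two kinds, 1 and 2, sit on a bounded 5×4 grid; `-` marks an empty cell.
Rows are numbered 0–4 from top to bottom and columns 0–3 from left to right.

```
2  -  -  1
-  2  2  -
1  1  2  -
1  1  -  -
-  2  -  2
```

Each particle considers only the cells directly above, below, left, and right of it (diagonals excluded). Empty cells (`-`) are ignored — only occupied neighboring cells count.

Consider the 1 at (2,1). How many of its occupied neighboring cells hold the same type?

2

Occupied neighbors of (2,1): (1,1)=2, (3,1)=1, (2,0)=1, (2,2)=2.
Same type (1): 2 of 4.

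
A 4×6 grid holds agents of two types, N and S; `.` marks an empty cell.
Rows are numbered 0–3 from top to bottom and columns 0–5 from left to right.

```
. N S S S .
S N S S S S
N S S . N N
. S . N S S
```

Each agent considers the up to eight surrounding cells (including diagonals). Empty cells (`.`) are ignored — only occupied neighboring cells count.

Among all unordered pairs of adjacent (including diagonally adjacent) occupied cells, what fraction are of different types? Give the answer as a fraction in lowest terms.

22/47

Scan each occupied cell's neighbors to the right and below (and the two forward diagonals) so each pair is counted once.
Row 0: N(0,1)–S(0,2)≠ N(0,1)–N(1,1)= N(0,1)–S(1,2)≠ N(0,1)–S(1,0)≠ S(0,2)–S(0,3)= S(0,2)–S(1,2)= S(0,2)–S(1,3)= S(0,2)–N(1,1)≠ S(0,3)–S(0,4)= S(0,3)–S(1,3)= S(0,3)–S(1,4)= S(0,3)–S(1,2)= S(0,4)–S(1,4)= S(0,4)–S(1,5)= S(0,4)–S(1,3)=  → 4/15 unlike.
Row 1: S(1,0)–N(1,1)≠ S(1,0)–N(2,0)≠ S(1,0)–S(2,1)= N(1,1)–S(1,2)≠ N(1,1)–S(2,1)≠ N(1,1)–S(2,2)≠ N(1,1)–N(2,0)= S(1,2)–S(1,3)= S(1,2)–S(2,2)= S(1,2)–S(2,1)= S(1,3)–S(1,4)= S(1,3)–N(2,4)≠ S(1,3)–S(2,2)= S(1,4)–S(1,5)= S(1,4)–N(2,4)≠ S(1,4)–N(2,5)≠ S(1,5)–N(2,5)≠ S(1,5)–N(2,4)≠  → 10/18 unlike.
Row 2: N(2,0)–S(2,1)≠ N(2,0)–S(3,1)≠ S(2,1)–S(2,2)= S(2,1)–S(3,1)= S(2,2)–N(3,3)≠ S(2,2)–S(3,1)= N(2,4)–N(2,5)= N(2,4)–S(3,4)≠ N(2,4)–S(3,5)≠ N(2,4)–N(3,3)= N(2,5)–S(3,5)≠ N(2,5)–S(3,4)≠  → 7/12 unlike.
Row 3: N(3,3)–S(3,4)≠ S(3,4)–S(3,5)=  → 1/2 unlike.
Total adjacent occupied pairs: 47; unlike-type pairs: 22.
22/47 is already in lowest terms.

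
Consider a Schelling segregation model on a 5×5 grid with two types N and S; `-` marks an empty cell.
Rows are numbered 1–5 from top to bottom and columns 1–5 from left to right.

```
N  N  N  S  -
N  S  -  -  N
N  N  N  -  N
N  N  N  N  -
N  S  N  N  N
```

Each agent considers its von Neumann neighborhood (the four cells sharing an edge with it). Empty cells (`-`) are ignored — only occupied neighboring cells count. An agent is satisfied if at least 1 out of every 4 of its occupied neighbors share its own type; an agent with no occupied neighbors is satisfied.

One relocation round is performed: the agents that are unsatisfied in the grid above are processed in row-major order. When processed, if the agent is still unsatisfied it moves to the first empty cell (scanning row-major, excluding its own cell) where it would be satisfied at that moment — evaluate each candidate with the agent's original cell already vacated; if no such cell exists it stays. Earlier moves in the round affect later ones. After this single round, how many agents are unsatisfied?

0

Initially unsatisfied (in order): (1,4), (2,2), (5,2).
  (1,4) → (2,3).
  (2,2): now satisfied by earlier moves; stays.
  (5,2) → (2,4).
Resulting grid:
N N N - -
N S S S N
N N N - N
N N N N -
N - N N N
All satisfied now.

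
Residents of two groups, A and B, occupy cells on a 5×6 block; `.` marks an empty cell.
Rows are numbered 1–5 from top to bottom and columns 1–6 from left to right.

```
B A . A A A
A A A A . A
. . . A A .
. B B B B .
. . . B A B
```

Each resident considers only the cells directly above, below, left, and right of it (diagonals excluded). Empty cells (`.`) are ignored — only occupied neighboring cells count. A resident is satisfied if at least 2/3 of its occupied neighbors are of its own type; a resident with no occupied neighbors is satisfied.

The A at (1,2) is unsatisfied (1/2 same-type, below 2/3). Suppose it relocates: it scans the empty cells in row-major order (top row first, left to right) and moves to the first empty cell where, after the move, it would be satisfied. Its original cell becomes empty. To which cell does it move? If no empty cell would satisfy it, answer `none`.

Vacating (1,2). Empty cells in order:
  (1,3): 2/2 same-type → satisfied — stop here.

(1,3)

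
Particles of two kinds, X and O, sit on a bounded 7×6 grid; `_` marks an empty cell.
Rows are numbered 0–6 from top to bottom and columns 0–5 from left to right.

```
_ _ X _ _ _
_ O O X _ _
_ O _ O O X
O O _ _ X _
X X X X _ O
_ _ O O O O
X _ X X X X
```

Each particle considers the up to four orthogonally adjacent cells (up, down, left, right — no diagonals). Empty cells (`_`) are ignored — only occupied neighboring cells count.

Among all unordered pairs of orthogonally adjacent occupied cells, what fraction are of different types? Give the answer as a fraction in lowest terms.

13/28

Scan each occupied cell's neighbors to the right and below so each pair is counted once.
Row 0: X(0,2)–O(1,2)≠  → 1/1 unlike.
Row 1: O(1,1)–O(1,2)= O(1,1)–O(2,1)= O(1,2)–X(1,3)≠ X(1,3)–O(2,3)≠  → 2/4 unlike.
Row 2: O(2,1)–O(3,1)= O(2,3)–O(2,4)= O(2,4)–X(2,5)≠ O(2,4)–X(3,4)≠  → 2/4 unlike.
Row 3: O(3,0)–O(3,1)= O(3,0)–X(4,0)≠ O(3,1)–X(4,1)≠  → 2/3 unlike.
Row 4: X(4,0)–X(4,1)= X(4,1)–X(4,2)= X(4,2)–X(4,3)= X(4,2)–O(5,2)≠ X(4,3)–O(5,3)≠ O(4,5)–O(5,5)=  → 2/6 unlike.
Row 5: O(5,2)–O(5,3)= O(5,2)–X(6,2)≠ O(5,3)–O(5,4)= O(5,3)–X(6,3)≠ O(5,4)–O(5,5)= O(5,4)–X(6,4)≠ O(5,5)–X(6,5)≠  → 4/7 unlike.
Row 6: X(6,2)–X(6,3)= X(6,3)–X(6,4)= X(6,4)–X(6,5)=  → 0/3 unlike.
Total adjacent occupied pairs: 28; unlike-type pairs: 13.
13/28 is already in lowest terms.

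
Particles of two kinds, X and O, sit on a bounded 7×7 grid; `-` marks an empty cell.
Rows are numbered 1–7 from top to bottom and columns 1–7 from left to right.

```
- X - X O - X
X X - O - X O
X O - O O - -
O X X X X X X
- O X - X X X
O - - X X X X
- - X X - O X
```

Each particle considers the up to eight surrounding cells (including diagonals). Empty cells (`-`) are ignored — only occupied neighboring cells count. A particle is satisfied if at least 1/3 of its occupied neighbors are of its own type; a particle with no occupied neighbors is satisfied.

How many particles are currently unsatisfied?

Row 1: (1,2)X 2/2 ✓ · (1,4)X 0/2 ✗ · (1,5)O 1/3 ✓ · (1,7)X 1/2 ✓
Row 2: (2,1)X 3/4 ✓ · (2,2)X 3/4 ✓ · (2,4)O 3/4 ✓ · (2,6)X 1/4 ✗ · (2,7)O 0/2 ✗
Row 3: (3,1)X 3/5 ✓ · (3,2)O 1/6 ✗ · (3,4)O 2/5 ✓ · (3,5)O 2/6 ✓
Row 4: (4,1)O 2/4 ✓ · (4,2)X 3/6 ✓ · (4,3)X 3/6 ✓ · (4,4)X 4/6 ✓ · (4,5)X 4/6 ✓ · (4,6)X 5/6 ✓ · (4,7)X 3/3 ✓
Row 5: (5,2)O 2/5 ✓ · (5,3)X 4/5 ✓ · (5,5)X 7/7 ✓ · (5,6)X 8/8 ✓ · (5,7)X 5/5 ✓
Row 6: (6,1)O 1/1 ✓ · (6,4)X 5/5 ✓ · (6,5)X 5/6 ✓ · (6,6)X 6/7 ✓ · (6,7)X 4/5 ✓
Row 7: (7,3)X 2/2 ✓ · (7,4)X 3/3 ✓ · (7,6)O 0/4 ✗ · (7,7)X 2/3 ✓
Unsatisfied: (1,4), (2,6), (2,7), (3,2), (7,6) — 5 in total.

5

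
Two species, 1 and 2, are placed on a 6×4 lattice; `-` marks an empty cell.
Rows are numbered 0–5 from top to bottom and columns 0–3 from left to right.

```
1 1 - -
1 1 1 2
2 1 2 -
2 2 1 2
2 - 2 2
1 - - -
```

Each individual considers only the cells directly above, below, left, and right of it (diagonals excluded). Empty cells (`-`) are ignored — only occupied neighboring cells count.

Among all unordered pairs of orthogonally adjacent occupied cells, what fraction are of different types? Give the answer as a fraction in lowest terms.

1/2

Scan each occupied cell's neighbors to the right and below so each pair is counted once.
From row 0: 0 unlike of 3 pairs (running 0/3).
From row 1: 3 unlike of 6 pairs (running 3/9).
From row 2: 4 unlike of 5 pairs (running 7/14).
From row 3: 3 unlike of 6 pairs (running 10/20).
From row 4: 1 unlike of 2 pairs (running 11/22).
Total adjacent occupied pairs: 22; unlike-type pairs: 11.
11/22 reduces to 1/2.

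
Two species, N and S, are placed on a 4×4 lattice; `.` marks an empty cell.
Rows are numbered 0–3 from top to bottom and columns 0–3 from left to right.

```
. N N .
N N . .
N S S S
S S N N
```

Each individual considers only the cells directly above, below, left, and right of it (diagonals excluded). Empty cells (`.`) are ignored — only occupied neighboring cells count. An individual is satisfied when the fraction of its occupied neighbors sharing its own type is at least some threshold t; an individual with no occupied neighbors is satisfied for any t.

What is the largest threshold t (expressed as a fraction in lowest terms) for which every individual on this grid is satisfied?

Row 0: (0,1)N 2/2 · (0,2)N 1/1
Row 1: (1,0)N 2/2 · (1,1)N 2/3
Row 2: (2,0)N 1/3 · (2,1)S 2/4 · (2,2)S 2/3 · (2,3)S 1/2
Row 3: (3,0)S 1/2 · (3,1)S 2/3 · (3,2)N 1/3 · (3,3)N 1/2
The smallest same-type fraction is 1/3 at (2,0), which reduces to 1/3. Any threshold above that leaves this individual unsatisfied.

1/3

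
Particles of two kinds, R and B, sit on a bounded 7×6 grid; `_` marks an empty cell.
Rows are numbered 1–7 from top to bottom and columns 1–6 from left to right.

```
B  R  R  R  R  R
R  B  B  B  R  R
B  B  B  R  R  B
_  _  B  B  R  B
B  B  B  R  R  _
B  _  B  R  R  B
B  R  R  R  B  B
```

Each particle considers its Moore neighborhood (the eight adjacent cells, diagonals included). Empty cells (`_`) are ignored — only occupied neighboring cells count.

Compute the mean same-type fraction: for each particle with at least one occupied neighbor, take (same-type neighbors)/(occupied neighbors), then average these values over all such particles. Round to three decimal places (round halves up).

0.569

(1,1)B 1/3
(1,2)R 2/5
(1,3)R 2/5
(1,4)R 3/5
(1,5)R 4/5
(1,6)R 3/3
(2,1)R 1/5
(2,2)B 5/8
(2,3)B 4/8
(2,4)B 2/8
(2,5)R 6/8
(2,6)R 4/5
(3,1)B 2/3
(3,2)B 5/6
(3,3)B 6/7
(3,4)R 3/8
(3,5)R 4/8
(3,6)B 1/5
(4,3)B 5/7
(4,4)B 3/8
(4,5)R 4/7
(4,6)B 1/4
(5,1)B 2/2
(5,2)B 5/5
(5,3)B 4/6
(5,4)R 4/8
(5,5)R 4/7
(6,1)B 3/4
(6,3)B 2/7
(6,4)R 5/8
(6,5)R 4/7
(6,6)B 2/4
(7,1)B 1/2
(7,2)R 1/4
(7,3)R 3/4
(7,4)R 3/5
(7,5)B 2/5
(7,6)B 2/3
Sum over 38 particles: 1/3 + 2/5 + 2/5 + 3/5 + 4/5 + 3/3 + 1/5 + 5/8 + 4/8 + 2/8 + 6/8 + 4/5 + 2/3 + 5/6 + 6/7 + 3/8 + 4/8 + 1/5 + 5/7 + 3/8 + 4/7 + 1/4 + 2/2 + 5/5 + 4/6 + 4/8 + 4/7 + 3/4 + 2/7 + 5/8 + 4/7 + 2/4 + 1/2 + 1/4 + 3/4 + 3/5 + 2/5 + 2/3 = 2272/105; mean = 2272/105 ÷ 38 = 1136/1995 = 0.569423… → 0.569.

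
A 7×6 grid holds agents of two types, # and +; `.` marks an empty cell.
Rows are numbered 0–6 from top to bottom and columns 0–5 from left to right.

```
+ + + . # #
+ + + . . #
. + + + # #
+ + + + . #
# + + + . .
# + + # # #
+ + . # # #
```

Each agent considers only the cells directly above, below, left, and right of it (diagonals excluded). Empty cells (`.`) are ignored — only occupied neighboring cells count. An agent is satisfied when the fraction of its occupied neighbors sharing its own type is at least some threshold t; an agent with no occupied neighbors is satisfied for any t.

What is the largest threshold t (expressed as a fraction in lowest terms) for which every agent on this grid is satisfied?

Row 0: (0,0)+ 2/2 · (0,1)+ 3/3 · (0,2)+ 2/2 · (0,4)# 1/1 · (0,5)# 2/2
Row 1: (1,0)+ 2/2 · (1,1)+ 4/4 · (1,2)+ 3/3 · (1,5)# 2/2
Row 2: (2,1)+ 3/3 · (2,2)+ 4/4 · (2,3)+ 2/3 · (2,4)# 1/2 · (2,5)# 3/3
Row 3: (3,0)+ 1/2 · (3,1)+ 4/4 · (3,2)+ 4/4 · (3,3)+ 3/3 · (3,5)# 1/1
Row 4: (4,0)# 1/3 · (4,1)+ 3/4 · (4,2)+ 4/4 · (4,3)+ 2/3
Row 5: (5,0)# 1/3 · (5,1)+ 3/4 · (5,2)+ 2/3 · (5,3)# 2/4 · (5,4)# 3/3 · (5,5)# 2/2
Row 6: (6,0)+ 1/2 · (6,1)+ 2/2 · (6,3)# 2/2 · (6,4)# 3/3 · (6,5)# 2/2
The smallest same-type fraction is 1/3 at (4,0), which reduces to 1/3. Any threshold above that leaves this agent unsatisfied.

1/3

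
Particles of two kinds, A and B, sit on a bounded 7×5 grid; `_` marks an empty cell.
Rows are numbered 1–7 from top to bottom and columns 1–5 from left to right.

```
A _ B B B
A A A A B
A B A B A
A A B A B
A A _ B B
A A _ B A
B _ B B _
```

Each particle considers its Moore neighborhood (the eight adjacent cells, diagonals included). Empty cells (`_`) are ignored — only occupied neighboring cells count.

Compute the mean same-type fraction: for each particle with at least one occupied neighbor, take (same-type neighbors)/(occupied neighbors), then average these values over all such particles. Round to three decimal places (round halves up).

Row 1: (1,1)A 2/2 · (1,3)B 1/4 · (1,4)B 3/5 · (1,5)B 2/3
Row 2: (2,1)A 3/4 · (2,2)A 5/7 · (2,3)A 3/7 · (2,4)A 3/8 · (2,5)B 3/5
Row 3: (3,1)A 4/5 · (3,2)B 1/8 · (3,3)A 5/8 · (3,4)B 3/8 · (3,5)A 2/5
Row 4: (4,1)A 4/5 · (4,2)A 5/7 · (4,3)B 3/7 · (4,4)A 2/7 · (4,5)B 3/5
Row 5: (5,1)A 5/5 · (5,2)A 5/6 · (5,4)B 4/6 · (5,5)B 3/5
Row 6: (6,1)A 3/4 · (6,2)A 3/5 · (6,4)B 4/5 · (6,5)A 0/4
Row 7: (7,1)B 0/2 · (7,3)B 2/3 · (7,4)B 2/3
Sum over 30 particles: 2/2 + 1/4 + 3/5 + 2/3 + 3/4 + 5/7 + 3/7 + 3/8 + 3/5 + 4/5 + 1/8 + 5/8 + 3/8 + 2/5 + 4/5 + 5/7 + 3/7 + 2/7 + 3/5 + 5/5 + 5/6 + 4/6 + 3/5 + 3/4 + 3/5 + 4/5 + 0/4 + 0/2 + 2/3 + 2/3 = 2397/140; mean = 2397/140 ÷ 30 = 799/1400 = 0.570714… → 0.571.

0.571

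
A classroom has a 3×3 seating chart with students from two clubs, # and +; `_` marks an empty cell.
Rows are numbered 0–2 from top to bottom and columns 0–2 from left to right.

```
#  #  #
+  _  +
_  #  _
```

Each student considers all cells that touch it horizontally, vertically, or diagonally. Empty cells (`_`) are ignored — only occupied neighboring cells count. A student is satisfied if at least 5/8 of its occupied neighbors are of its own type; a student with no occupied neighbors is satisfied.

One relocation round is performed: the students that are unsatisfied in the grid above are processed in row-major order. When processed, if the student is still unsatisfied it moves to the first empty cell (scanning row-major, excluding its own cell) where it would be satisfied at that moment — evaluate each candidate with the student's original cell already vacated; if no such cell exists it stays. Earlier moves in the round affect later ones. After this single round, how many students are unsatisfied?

6

Initially unsatisfied (in order): (0,0), (0,1), (0,2), (1,0), (1,2), (2,1).
  (0,0): no empty cell satisfies it; stays.
  (0,1): no empty cell satisfies it; stays.
  (0,2): no empty cell satisfies it; stays.
  (1,0): no empty cell satisfies it; stays.
  (1,2): no empty cell satisfies it; stays.
  (2,1): no empty cell satisfies it; stays.
Resulting grid:
# # #
+ _ +
_ # _
Unsatisfied now: (0,0), (0,1), (0,2), (1,0), (1,2), (2,1).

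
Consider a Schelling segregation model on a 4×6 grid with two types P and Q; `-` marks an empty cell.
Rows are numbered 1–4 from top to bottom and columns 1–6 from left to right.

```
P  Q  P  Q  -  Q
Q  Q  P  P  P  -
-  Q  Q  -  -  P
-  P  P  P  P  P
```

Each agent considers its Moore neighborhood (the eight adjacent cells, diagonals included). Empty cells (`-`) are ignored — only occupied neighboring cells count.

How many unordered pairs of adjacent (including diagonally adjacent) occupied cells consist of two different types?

Scan each occupied cell's neighbors to the right and below (and the two forward diagonals) so each pair is counted once.
Row 1: P(1,1)–Q(1,2)≠ P(1,1)–Q(2,1)≠ P(1,1)–Q(2,2)≠ Q(1,2)–P(1,3)≠ Q(1,2)–Q(2,2)= Q(1,2)–P(2,3)≠ Q(1,2)–Q(2,1)= P(1,3)–Q(1,4)≠ P(1,3)–P(2,3)= P(1,3)–P(2,4)= P(1,3)–Q(2,2)≠ Q(1,4)–P(2,4)≠ Q(1,4)–P(2,5)≠ Q(1,4)–P(2,3)≠ Q(1,6)–P(2,5)≠  → 11/15 unlike.
Row 2: Q(2,1)–Q(2,2)= Q(2,1)–Q(3,2)= Q(2,2)–P(2,3)≠ Q(2,2)–Q(3,2)= Q(2,2)–Q(3,3)= P(2,3)–P(2,4)= P(2,3)–Q(3,3)≠ P(2,3)–Q(3,2)≠ P(2,4)–P(2,5)= P(2,4)–Q(3,3)≠ P(2,5)–P(3,6)=  → 4/11 unlike.
Row 3: Q(3,2)–Q(3,3)= Q(3,2)–P(4,2)≠ Q(3,2)–P(4,3)≠ Q(3,3)–P(4,3)≠ Q(3,3)–P(4,4)≠ Q(3,3)–P(4,2)≠ P(3,6)–P(4,6)= P(3,6)–P(4,5)=  → 5/8 unlike.
Row 4: P(4,2)–P(4,3)= P(4,3)–P(4,4)= P(4,4)–P(4,5)= P(4,5)–P(4,6)=  → 0/4 unlike.
Total adjacent occupied pairs: 38; unlike-type pairs: 20.

20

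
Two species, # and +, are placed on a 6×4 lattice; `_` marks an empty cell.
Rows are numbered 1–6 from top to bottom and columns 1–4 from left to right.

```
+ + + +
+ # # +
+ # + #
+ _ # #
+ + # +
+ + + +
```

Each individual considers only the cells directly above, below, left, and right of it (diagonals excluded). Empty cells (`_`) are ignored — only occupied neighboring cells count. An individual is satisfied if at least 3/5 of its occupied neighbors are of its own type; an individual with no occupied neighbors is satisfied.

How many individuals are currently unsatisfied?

Row 1: (1,1)+ 2/2 ✓ · (1,2)+ 2/3 ✓ · (1,3)+ 2/3 ✓ · (1,4)+ 2/2 ✓
Row 2: (2,1)+ 2/3 ✓ · (2,2)# 2/4 ✗ · (2,3)# 1/4 ✗ · (2,4)+ 1/3 ✗
Row 3: (3,1)+ 2/3 ✓ · (3,2)# 1/3 ✗ · (3,3)+ 0/4 ✗ · (3,4)# 1/3 ✗
Row 4: (4,1)+ 2/2 ✓ · (4,3)# 2/3 ✓ · (4,4)# 2/3 ✓
Row 5: (5,1)+ 3/3 ✓ · (5,2)+ 2/3 ✓ · (5,3)# 1/4 ✗ · (5,4)+ 1/3 ✗
Row 6: (6,1)+ 2/2 ✓ · (6,2)+ 3/3 ✓ · (6,3)+ 2/3 ✓ · (6,4)+ 2/2 ✓
Unsatisfied: (2,2), (2,3), (2,4), (3,2), (3,3), (3,4), (5,3), (5,4) — 8 in total.

8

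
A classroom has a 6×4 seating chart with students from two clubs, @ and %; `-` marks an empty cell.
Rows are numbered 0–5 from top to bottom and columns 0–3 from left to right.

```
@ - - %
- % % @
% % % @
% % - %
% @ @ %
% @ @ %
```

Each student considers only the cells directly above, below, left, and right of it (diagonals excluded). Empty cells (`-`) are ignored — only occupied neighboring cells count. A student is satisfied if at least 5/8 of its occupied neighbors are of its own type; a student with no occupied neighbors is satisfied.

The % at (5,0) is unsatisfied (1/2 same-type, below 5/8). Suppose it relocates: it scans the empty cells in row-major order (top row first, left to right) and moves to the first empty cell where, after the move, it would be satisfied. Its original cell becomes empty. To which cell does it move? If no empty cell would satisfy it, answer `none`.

(0,2)

Vacating (5,0). Empty cells in order:
  (0,1): 1/2 same-type → still unsatisfied.
  (0,2): 2/2 same-type → satisfied — stop here.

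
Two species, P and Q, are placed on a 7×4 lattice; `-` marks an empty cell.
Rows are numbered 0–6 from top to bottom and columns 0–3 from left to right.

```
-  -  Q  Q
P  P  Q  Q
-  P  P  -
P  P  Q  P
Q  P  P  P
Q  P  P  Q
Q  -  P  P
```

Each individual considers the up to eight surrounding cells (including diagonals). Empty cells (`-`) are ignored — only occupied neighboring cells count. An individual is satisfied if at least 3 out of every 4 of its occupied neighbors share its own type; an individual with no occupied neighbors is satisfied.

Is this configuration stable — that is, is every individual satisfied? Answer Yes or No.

No

(0,2)Q 3/4 ✓
(0,3)Q 3/3 ✓
(1,0)P 2/2 ✓
(1,1)P 3/5 ✗
(1,2)Q 3/6 ✗
(1,3)Q 3/4 ✓
(2,1)P 5/7 ✗
(2,2)P 4/7 ✗
(3,0)P 3/4 ✓
(3,1)P 5/7 ✗
(3,2)Q 0/7 ✗
(3,3)P 3/4 ✓
(4,0)Q 1/5 ✗
(4,1)P 5/8 ✗
(4,2)P 6/8 ✓
(4,3)P 3/5 ✗
(5,0)Q 2/4 ✗
(5,1)P 4/7 ✗
(5,2)P 6/7 ✓
(5,3)Q 0/5 ✗
(6,0)Q 1/2 ✗
(6,2)P 3/4 ✓
(6,3)P 2/3 ✗
For instance (1,1) has only 3/5 same-type neighbors, below 3/4.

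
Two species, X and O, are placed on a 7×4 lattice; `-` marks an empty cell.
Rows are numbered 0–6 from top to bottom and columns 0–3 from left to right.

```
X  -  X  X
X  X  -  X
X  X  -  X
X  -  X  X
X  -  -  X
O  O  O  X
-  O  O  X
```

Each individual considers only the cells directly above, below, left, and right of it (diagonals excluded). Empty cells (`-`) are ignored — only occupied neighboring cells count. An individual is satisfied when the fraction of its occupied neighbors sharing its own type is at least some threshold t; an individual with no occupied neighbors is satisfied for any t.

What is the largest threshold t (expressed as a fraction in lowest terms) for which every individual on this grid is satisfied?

(0,0)X 1/1
(0,2)X 1/1
(0,3)X 2/2
(1,0)X 3/3
(1,1)X 2/2
(1,3)X 2/2
(2,0)X 3/3
(2,1)X 2/2
(2,3)X 2/2
(3,0)X 2/2
(3,2)X 1/1
(3,3)X 3/3
(4,0)X 1/2
(4,3)X 2/2
(5,0)O 1/2
(5,1)O 3/3
(5,2)O 2/3
(5,3)X 2/3
(6,1)O 2/2
(6,2)O 2/3
(6,3)X 1/2
The smallest same-type fraction is 1/2 at (4,0), which reduces to 1/2. Any threshold above that leaves this individual unsatisfied.

1/2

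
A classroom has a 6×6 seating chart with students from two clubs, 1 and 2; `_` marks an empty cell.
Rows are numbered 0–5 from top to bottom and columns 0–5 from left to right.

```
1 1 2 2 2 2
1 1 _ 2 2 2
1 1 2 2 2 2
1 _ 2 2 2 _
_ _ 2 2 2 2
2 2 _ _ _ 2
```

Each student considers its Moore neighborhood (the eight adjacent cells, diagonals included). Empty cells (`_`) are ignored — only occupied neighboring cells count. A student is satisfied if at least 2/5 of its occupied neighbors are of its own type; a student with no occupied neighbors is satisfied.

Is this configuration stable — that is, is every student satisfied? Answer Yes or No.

(0,0)1 3/3 ✓
(0,1)1 3/4 ✓
(0,2)2 2/4 ✓
(0,3)2 4/4 ✓
(0,4)2 5/5 ✓
(0,5)2 3/3 ✓
(1,0)1 5/5 ✓
(1,1)1 5/7 ✓
(1,3)2 7/7 ✓
(1,4)2 8/8 ✓
(1,5)2 5/5 ✓
(2,0)1 4/4 ✓
(2,1)1 4/6 ✓
(2,2)2 4/6 ✓
(2,3)2 7/7 ✓
(2,4)2 7/7 ✓
(2,5)2 4/4 ✓
(3,0)1 2/2 ✓
(3,2)2 5/6 ✓
(3,3)2 8/8 ✓
(3,4)2 7/7 ✓
(4,2)2 4/4 ✓
(4,3)2 5/5 ✓
(4,4)2 5/5 ✓
(4,5)2 3/3 ✓
(5,0)2 1/1 ✓
(5,1)2 2/2 ✓
(5,5)2 2/2 ✓
All meet the threshold, so the configuration is stable.

Yes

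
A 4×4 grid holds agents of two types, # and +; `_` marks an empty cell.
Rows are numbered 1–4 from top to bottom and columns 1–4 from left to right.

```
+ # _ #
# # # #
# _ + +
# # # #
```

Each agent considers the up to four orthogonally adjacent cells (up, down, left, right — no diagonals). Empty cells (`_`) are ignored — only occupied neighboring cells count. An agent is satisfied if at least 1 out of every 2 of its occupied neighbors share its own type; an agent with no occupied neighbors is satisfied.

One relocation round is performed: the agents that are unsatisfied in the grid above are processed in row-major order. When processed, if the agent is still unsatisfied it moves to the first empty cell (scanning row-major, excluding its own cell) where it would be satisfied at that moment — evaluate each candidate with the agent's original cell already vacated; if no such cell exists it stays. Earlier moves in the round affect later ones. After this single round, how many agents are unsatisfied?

Initially unsatisfied (in order): (1,1), (3,3), (3,4).
  (1,1): no empty cell satisfies it; stays.
  (3,3): no empty cell satisfies it; stays.
  (3,4): no empty cell satisfies it; stays.
Resulting grid:
+ # _ #
# # # #
# _ + +
# # # #
Unsatisfied now: (1,1), (3,3), (3,4).

3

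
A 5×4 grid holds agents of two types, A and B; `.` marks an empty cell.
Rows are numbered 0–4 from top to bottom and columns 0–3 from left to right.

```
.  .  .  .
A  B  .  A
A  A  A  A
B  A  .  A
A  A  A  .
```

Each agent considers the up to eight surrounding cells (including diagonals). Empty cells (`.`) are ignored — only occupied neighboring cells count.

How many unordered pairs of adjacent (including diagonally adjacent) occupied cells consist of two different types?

Scan each occupied cell's neighbors to the right and below (and the two forward diagonals) so each pair is counted once.
Row 1: A(1,0)–B(1,1)≠ A(1,0)–A(2,0)= A(1,0)–A(2,1)= B(1,1)–A(2,1)≠ B(1,1)–A(2,2)≠ B(1,1)–A(2,0)≠ A(1,3)–A(2,3)= A(1,3)–A(2,2)=  → 4/8 unlike.
Row 2: A(2,0)–A(2,1)= A(2,0)–B(3,0)≠ A(2,0)–A(3,1)= A(2,1)–A(2,2)= A(2,1)–A(3,1)= A(2,1)–B(3,0)≠ A(2,2)–A(2,3)= A(2,2)–A(3,3)= A(2,2)–A(3,1)= A(2,3)–A(3,3)=  → 2/10 unlike.
Row 3: B(3,0)–A(3,1)≠ B(3,0)–A(4,0)≠ B(3,0)–A(4,1)≠ A(3,1)–A(4,1)= A(3,1)–A(4,2)= A(3,1)–A(4,0)= A(3,3)–A(4,2)=  → 3/7 unlike.
Row 4: A(4,0)–A(4,1)= A(4,1)–A(4,2)=  → 0/2 unlike.
Total adjacent occupied pairs: 27; unlike-type pairs: 9.

9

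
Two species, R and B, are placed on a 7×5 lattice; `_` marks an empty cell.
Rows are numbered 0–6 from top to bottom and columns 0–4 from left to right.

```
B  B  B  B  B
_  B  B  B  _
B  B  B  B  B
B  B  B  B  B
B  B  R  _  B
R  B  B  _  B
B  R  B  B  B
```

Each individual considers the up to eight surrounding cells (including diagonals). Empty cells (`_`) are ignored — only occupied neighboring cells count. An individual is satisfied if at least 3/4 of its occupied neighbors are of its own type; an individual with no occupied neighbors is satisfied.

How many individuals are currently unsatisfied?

(0,0)B 2/2 ✓
(0,1)B 4/4 ✓
(0,2)B 5/5 ✓
(0,3)B 4/4 ✓
(0,4)B 2/2 ✓
(1,1)B 7/7 ✓
(1,2)B 8/8 ✓
(1,3)B 7/7 ✓
(2,0)B 4/4 ✓
(2,1)B 7/7 ✓
(2,2)B 8/8 ✓
(2,3)B 7/7 ✓
(2,4)B 4/4 ✓
(3,0)B 5/5 ✓
(3,1)B 7/8 ✓
(3,2)B 6/7 ✓
(3,3)B 6/7 ✓
(3,4)B 4/4 ✓
(4,0)B 4/5 ✓
(4,1)B 6/8 ✓
(4,2)R 0/6 ✗
(4,4)B 3/3 ✓
(5,0)R 1/5 ✗
(5,1)B 5/8 ✗
(5,2)B 4/6 ✗
(5,4)B 3/3 ✓
(6,0)B 1/3 ✗
(6,1)R 1/5 ✗
(6,2)B 3/4 ✓
(6,3)B 4/4 ✓
(6,4)B 2/2 ✓
Unsatisfied: (4,2), (5,0), (5,1), (5,2), (6,0), (6,1) — 6 in total.

6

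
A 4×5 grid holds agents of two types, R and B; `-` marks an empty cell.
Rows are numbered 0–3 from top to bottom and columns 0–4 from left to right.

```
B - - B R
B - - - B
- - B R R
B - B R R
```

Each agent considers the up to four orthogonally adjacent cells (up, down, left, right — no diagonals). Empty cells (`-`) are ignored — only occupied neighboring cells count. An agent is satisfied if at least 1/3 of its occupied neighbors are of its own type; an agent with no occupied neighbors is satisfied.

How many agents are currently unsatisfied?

Row 0: (0,0)B 1/1 ok · (0,3)B 0/1 unhappy · (0,4)R 0/2 unhappy
Row 1: (1,0)B 1/1 ok · (1,4)B 0/2 unhappy
Row 2: (2,2)B 1/2 ok · (2,3)R 2/3 ok · (2,4)R 2/3 ok
Row 3: (3,0)B 0/0 ok · (3,2)B 1/2 ok · (3,3)R 2/3 ok · (3,4)R 2/2 ok
Unsatisfied: (0,3), (0,4), (1,4) — 3 in total.

3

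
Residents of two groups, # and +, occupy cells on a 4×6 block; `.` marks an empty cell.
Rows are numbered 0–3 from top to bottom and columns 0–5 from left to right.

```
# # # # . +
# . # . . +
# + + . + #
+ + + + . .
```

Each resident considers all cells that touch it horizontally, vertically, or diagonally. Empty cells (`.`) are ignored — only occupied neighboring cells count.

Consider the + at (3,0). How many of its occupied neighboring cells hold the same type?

2

Occupied neighbors of (3,0): (2,0)=#, (2,1)=+, (3,1)=+.
Same type (+): 2 of 3.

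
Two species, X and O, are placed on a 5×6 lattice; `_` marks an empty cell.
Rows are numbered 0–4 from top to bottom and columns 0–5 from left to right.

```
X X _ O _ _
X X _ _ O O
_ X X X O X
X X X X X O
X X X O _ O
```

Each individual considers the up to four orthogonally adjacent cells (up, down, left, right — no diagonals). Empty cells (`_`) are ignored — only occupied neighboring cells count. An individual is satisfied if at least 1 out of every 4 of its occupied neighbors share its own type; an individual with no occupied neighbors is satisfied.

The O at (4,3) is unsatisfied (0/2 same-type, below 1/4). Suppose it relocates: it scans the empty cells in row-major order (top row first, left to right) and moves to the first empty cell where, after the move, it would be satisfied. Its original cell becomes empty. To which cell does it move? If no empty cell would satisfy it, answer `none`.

(0,2)

Vacating (4,3). Empty cells in order:
  (0,2): 1/2 same-type → satisfied — stop here.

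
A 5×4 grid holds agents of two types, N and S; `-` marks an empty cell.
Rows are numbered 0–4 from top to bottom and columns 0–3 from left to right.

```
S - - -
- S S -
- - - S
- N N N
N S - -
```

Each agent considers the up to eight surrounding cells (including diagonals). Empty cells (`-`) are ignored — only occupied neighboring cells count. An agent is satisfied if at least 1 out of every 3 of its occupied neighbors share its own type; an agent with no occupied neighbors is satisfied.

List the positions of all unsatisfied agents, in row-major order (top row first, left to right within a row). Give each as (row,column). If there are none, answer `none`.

(0,0)S 1/1 ok
(1,1)S 2/2 ok
(1,2)S 2/2 ok
(2,3)S 1/3 ok
(3,1)N 2/3 ok
(3,2)N 2/4 ok
(3,3)N 1/2 ok
(4,0)N 1/2 ok
(4,1)S 0/3 unhappy

(4,1)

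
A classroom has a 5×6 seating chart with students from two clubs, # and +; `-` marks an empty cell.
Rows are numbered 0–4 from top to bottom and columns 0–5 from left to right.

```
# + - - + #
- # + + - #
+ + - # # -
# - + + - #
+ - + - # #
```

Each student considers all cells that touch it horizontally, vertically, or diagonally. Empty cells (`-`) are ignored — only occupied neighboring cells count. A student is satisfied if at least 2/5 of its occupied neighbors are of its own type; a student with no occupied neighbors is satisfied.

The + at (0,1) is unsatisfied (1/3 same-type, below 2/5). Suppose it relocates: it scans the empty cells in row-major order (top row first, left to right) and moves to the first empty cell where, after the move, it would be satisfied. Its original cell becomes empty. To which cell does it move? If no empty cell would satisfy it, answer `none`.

Vacating (0,1). Empty cells in order:
  (0,2): 2/3 same-type → satisfied — stop here.

(0,2)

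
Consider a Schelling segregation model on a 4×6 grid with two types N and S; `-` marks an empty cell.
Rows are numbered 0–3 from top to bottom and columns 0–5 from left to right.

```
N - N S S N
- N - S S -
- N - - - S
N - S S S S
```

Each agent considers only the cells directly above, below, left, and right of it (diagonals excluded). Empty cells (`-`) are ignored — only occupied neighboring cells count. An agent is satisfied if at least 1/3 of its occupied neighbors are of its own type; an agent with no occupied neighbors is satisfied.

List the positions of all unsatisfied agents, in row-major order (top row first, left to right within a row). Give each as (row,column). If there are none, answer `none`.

(0,2), (0,5)

Row 0: (0,0)N 0/0 ✓ · (0,2)N 0/1 ✗ · (0,3)S 2/3 ✓ · (0,4)S 2/3 ✓ · (0,5)N 0/1 ✗
Row 1: (1,1)N 1/1 ✓ · (1,3)S 2/2 ✓ · (1,4)S 2/2 ✓
Row 2: (2,1)N 1/1 ✓ · (2,5)S 1/1 ✓
Row 3: (3,0)N 0/0 ✓ · (3,2)S 1/1 ✓ · (3,3)S 2/2 ✓ · (3,4)S 2/2 ✓ · (3,5)S 2/2 ✓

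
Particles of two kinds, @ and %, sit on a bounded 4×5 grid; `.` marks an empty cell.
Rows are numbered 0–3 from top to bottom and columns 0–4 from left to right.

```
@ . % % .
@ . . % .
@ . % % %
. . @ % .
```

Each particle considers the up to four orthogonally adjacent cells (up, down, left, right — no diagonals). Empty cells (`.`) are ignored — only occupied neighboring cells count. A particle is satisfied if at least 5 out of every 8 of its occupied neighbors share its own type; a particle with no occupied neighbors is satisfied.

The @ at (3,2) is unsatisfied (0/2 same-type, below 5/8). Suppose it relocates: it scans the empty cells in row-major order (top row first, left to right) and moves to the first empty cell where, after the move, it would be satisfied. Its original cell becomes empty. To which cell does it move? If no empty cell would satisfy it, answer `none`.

(1,1)

Vacating (3,2). Empty cells in order:
  (0,1): 1/2 same-type → still unsatisfied.
  (0,4): 0/1 same-type → still unsatisfied.
  (1,1): 1/1 same-type → satisfied — stop here.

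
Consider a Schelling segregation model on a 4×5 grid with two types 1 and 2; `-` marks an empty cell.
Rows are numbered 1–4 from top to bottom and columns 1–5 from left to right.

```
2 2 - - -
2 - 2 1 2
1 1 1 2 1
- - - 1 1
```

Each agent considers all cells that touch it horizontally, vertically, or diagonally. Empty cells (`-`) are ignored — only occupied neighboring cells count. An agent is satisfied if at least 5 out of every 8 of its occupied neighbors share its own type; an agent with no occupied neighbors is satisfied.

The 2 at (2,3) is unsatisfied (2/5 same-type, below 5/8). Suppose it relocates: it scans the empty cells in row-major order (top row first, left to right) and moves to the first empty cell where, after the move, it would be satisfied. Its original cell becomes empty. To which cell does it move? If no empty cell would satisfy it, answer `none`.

Vacating (2,3). Empty cells in order:
  (1,3): 1/2 same-type → still unsatisfied.
  (1,4): 1/2 same-type → still unsatisfied.
  (1,5): 1/2 same-type → still unsatisfied.
  (2,2): 3/6 same-type → still unsatisfied.
  (4,1): 0/2 same-type → still unsatisfied.
  (4,2): 0/3 same-type → still unsatisfied.
  (4,3): 1/4 same-type → still unsatisfied.

none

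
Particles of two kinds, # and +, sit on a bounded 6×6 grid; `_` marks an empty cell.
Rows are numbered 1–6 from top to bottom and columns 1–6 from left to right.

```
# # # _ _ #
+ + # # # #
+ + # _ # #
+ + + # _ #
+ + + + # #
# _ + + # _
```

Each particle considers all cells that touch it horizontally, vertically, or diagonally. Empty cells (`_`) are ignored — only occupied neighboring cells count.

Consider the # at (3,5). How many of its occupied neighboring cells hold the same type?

Occupied neighbors of (3,5): (2,4)=#, (2,5)=#, (2,6)=#, (3,6)=#, (4,4)=#, (4,6)=#.
Same type (#): 6 of 6.

6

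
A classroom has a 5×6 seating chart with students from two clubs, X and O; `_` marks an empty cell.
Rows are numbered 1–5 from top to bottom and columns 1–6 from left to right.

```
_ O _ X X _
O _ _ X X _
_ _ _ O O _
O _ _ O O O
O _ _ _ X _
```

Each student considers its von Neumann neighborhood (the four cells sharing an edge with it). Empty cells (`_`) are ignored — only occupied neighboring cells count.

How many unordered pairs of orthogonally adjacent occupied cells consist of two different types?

3

Scan each occupied cell's neighbors to the right and below so each pair is counted once.
From row 1: 0 unlike of 3 pairs (running 0/3).
From row 2: 2 unlike of 3 pairs (running 2/6).
From row 3: 0 unlike of 3 pairs (running 2/9).
From row 4: 1 unlike of 4 pairs (running 3/13).
Total adjacent occupied pairs: 13; unlike-type pairs: 3.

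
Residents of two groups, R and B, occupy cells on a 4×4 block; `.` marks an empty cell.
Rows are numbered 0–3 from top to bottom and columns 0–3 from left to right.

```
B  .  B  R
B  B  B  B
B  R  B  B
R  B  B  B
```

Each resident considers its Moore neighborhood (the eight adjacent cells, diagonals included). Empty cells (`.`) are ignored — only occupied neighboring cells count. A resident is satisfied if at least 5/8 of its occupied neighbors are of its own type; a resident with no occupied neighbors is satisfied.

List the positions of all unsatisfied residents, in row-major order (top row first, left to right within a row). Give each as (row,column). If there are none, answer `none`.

Row 0: (0,0)B 2/2 ✓ · (0,2)B 3/4 ✓ · (0,3)R 0/3 ✗
Row 1: (1,0)B 3/4 ✓ · (1,1)B 6/7 ✓ · (1,2)B 5/7 ✓ · (1,3)B 4/5 ✓
Row 2: (2,0)B 3/5 ✗ · (2,1)R 1/8 ✗ · (2,2)B 7/8 ✓ · (2,3)B 5/5 ✓
Row 3: (3,0)R 1/3 ✗ · (3,1)B 3/5 ✗ · (3,2)B 4/5 ✓ · (3,3)B 3/3 ✓

(0,3), (2,0), (2,1), (3,0), (3,1)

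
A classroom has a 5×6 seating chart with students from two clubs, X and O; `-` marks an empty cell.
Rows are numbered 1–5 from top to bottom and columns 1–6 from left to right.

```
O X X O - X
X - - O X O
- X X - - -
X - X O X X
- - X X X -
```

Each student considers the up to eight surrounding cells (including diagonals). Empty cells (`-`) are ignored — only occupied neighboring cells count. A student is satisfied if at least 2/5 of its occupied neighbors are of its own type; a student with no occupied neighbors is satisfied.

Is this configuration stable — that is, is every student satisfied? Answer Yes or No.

Row 1: (1,1)O 0/2 not · (1,2)X 2/3 satisfied · (1,3)X 1/3 not · (1,4)O 1/3 not · (1,6)X 1/2 satisfied
Row 2: (2,1)X 2/3 satisfied · (2,4)O 1/4 not · (2,5)X 1/4 not · (2,6)O 0/2 not
Row 3: (3,2)X 4/4 satisfied · (3,3)X 2/4 satisfied
Row 4: (4,1)X 1/1 satisfied · (4,3)X 4/5 satisfied · (4,4)O 0/6 not · (4,5)X 3/4 satisfied · (4,6)X 2/2 satisfied
Row 5: (5,3)X 2/3 satisfied · (5,4)X 4/5 satisfied · (5,5)X 3/4 satisfied
For instance (1,1) has only 0/2 same-type neighbors, below 2/5.

No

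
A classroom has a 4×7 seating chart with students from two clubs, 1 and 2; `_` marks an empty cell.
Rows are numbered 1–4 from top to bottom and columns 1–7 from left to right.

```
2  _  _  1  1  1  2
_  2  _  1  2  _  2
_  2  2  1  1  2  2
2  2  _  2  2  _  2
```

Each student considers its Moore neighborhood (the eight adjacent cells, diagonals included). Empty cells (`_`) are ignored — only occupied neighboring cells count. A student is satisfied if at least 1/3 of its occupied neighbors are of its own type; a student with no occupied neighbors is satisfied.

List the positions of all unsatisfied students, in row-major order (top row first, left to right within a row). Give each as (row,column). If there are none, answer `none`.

Row 1: (1,1)2 1/1 ok · (1,4)1 2/3 ok · (1,5)1 3/4 ok · (1,6)1 1/4 unhappy · (1,7)2 1/2 ok
Row 2: (2,2)2 3/3 ok · (2,4)1 4/6 ok · (2,5)2 1/7 unhappy · (2,7)2 3/4 ok
Row 3: (3,2)2 4/4 ok · (3,3)2 4/6 ok · (3,4)1 2/6 ok · (3,5)1 2/6 ok · (3,6)2 5/6 ok · (3,7)2 3/3 ok
Row 4: (4,1)2 2/2 ok · (4,2)2 3/3 ok · (4,4)2 2/4 ok · (4,5)2 2/4 ok · (4,7)2 2/2 ok

(1,6), (2,5)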